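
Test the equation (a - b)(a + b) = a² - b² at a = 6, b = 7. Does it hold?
Holds

Substituting a = 6, b = 7:

LHS = (6 - 7)(6 + 7) = -13
RHS = 6² - 7² = -13

LHS = RHS, so the equation holds at this point.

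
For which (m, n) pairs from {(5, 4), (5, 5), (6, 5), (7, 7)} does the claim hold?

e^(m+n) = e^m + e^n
None

Testing each pair:
(5, 4): LHS = e^9 ≈ 8103, RHS = e^4 + e^5 ≈ 203 → fails
(5, 5): LHS = e^10 ≈ 22026.5, RHS = 2·e^5 ≈ 296.8 → fails
(6, 5): LHS = e^11 ≈ 59874.1, RHS = e^5 + e^6 ≈ 551.8 → fails
(7, 7): LHS = e^14 ≈ 1202604.3, RHS = 2·e^7 ≈ 2193 → fails

No pair satisfies the claim.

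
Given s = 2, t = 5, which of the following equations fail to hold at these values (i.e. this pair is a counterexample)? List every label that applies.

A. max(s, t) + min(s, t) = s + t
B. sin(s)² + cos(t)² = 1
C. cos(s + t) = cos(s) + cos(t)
B, C

Evaluating each claim at the given values:
A. LHS = 7, RHS = 7 → holds here (LHS = RHS)
B. LHS = cos(5)² + sin(2)² ≈ 0.9073, RHS = 1 → fails here (LHS ≠ RHS)
C. LHS = cos(7) ≈ 0.7539, RHS = cos(2) + cos(5) ≈ -0.1325 → fails here (LHS ≠ RHS)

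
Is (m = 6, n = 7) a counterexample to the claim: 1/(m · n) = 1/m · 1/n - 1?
Substituting m = 6, n = 7:
LHS = 1/(6 · 7) = 1/42
RHS = 1/6 · 1/7 - 1 = -41/42

Since LHS ≠ RHS, this pair disproves the claim.

Answer: Yes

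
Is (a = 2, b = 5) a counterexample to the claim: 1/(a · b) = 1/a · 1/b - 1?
Yes

Substituting a = 2, b = 5:
LHS = 1/(2 · 5) = 1/10
RHS = 1/2 · 1/5 - 1 = -9/10

Since LHS ≠ RHS, this pair disproves the claim.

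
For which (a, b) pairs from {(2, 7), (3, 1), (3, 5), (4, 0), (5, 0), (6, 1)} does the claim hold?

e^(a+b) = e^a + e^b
Testing each pair:
(2, 7): LHS = e^9 ≈ 8103, RHS = e^2 + e^7 ≈ 1104 → fails
(3, 1): LHS = e^4 ≈ 54.6, RHS = e + e^3 ≈ 22.8 → fails
(3, 5): LHS = e^8 ≈ 2981, RHS = e^3 + e^5 ≈ 168.5 → fails
(4, 0): LHS = e^4 ≈ 54.6, RHS = 1 + e^4 ≈ 55.6 → fails
(5, 0): LHS = e^5 ≈ 148.4, RHS = 1 + e^5 ≈ 149.4 → fails
(6, 1): LHS = e^7 ≈ 1097, RHS = e + e^6 ≈ 406.1 → fails

No pair satisfies the claim.

Answer: None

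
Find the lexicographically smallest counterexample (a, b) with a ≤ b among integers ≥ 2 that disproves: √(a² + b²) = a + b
(a, b) = (2, 2)

Substituting (2, 2) into the claim:
LHS = √(2² + 2²) = 2·√(2) ≈ 2.828
RHS = 2 + 2 = 4

Since LHS ≠ RHS, this pair disproves the claim, and no lexicographically smaller pair (a ≤ b, integers ≥ 2) does.

For instance (5, 8) is also a counterexample (LHS = √(89) ≈ 9.434, RHS = 13), but it's lexicographically larger.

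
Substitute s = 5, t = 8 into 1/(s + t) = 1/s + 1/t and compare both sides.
LHS = 1/(5 + 8) = 1/13
RHS = 1/5 + 1/8 = 13/40

LHS ≠ RHS, so the equation does not hold here.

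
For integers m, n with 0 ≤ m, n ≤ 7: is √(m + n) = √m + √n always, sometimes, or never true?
Sometimes true

It holds at (m, n) = (0, 7) (both sides equal √(7) ≈ 2.646), but fails at (m, n) = (2, 3) (LHS = √(5) ≈ 2.236, RHS = √(2) + √(3) ≈ 3.146).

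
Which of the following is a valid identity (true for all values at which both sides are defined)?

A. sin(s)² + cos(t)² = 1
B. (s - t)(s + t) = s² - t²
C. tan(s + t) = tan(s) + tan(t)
B

A: fails at (3, 7) — LHS = sin(3)² + cos(7)² ≈ 0.5883, RHS = 1.
B: holds — e.g. at (3, 3), both sides equal 0.
C: fails at (1, 3) — LHS = tan(4) ≈ 1.158, RHS = tan(3) + tan(1) ≈ 1.415.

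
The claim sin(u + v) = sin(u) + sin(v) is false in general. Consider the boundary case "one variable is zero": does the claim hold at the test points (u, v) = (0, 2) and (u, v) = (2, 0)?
Yes, holds at both test points

At (0, 2): LHS = sin(2) ≈ 0.9093, RHS = sin(2) ≈ 0.9093 → equal
At (2, 0): LHS = sin(2) ≈ 0.9093, RHS = sin(2) ≈ 0.9093 → equal

So the claim does hold at both of these boundary points, even though it is not an identity.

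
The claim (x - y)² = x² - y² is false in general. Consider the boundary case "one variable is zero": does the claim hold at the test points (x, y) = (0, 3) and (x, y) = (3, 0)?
Only at (3, 0)

At (0, 3): LHS = 9 ≠ RHS = -9
At (3, 0): LHS = 9, RHS = 9 → equal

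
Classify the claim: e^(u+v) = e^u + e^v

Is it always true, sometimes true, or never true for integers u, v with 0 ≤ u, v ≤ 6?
Never true

The claim fails for every pair in the range. For instance at (u, v) = (1, 2): LHS = e^3 ≈ 20.09, RHS = e + e^2 ≈ 10.11.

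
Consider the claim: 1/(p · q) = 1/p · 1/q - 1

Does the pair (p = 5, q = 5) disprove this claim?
Yes

Substituting p = 5, q = 5:
LHS = 1/(5 · 5) = 1/25
RHS = 1/5 · 1/5 - 1 = -24/25

Since LHS ≠ RHS, this pair disproves the claim.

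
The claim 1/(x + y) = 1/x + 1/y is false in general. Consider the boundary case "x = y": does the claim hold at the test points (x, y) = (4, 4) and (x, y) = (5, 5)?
At (4, 4): LHS = 1/8 ≠ RHS = 1/2
At (5, 5): LHS = 1/10 ≠ RHS = 2/5

Answer: No, fails at both test points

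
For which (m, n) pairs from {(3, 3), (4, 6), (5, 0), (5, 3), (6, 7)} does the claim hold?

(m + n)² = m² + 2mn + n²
Testing each pair:
(3, 3): LHS = 36, RHS = 36 → holds
(4, 6): LHS = 100, RHS = 100 → holds
(5, 0): LHS = 25, RHS = 25 → holds
(5, 3): LHS = 64, RHS = 64 → holds
(6, 7): LHS = 169, RHS = 169 → holds

Every pair satisfies the claim.

Answer: All pairs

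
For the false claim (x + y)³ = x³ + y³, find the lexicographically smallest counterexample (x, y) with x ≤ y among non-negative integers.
At (0, 3): both sides equal 27, so it holds there.

Substituting (1, 1) into the claim:
LHS = (1 + 1)³ = 8
RHS = 1³ + 1³ = 2

Since LHS ≠ RHS, this pair disproves the claim, and no lexicographically smaller pair (x ≤ y, non-negative integers) does.

For instance (6, 7) is also a counterexample (LHS = 2197, RHS = 559), but it's lexicographically larger.

Answer: (x, y) = (1, 1)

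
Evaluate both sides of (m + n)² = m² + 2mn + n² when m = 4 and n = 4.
LHS = (4 + 4)² = 64
RHS = 4² + 2·4·4 + 4² = 64

LHS = RHS: the two sides agree.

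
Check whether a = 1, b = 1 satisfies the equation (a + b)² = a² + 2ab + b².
Substituting a = 1, b = 1:

LHS = (1 + 1)² = 4
RHS = 1² + 2·1·1 + 1² = 4

LHS = RHS, so the equation holds at this point.

Answer: Holds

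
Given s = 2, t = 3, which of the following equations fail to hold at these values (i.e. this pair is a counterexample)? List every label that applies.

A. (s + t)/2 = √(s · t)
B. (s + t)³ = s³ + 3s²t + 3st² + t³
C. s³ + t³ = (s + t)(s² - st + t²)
A

Evaluating each claim at the given values:
A. LHS = 5/2, RHS = √(6) ≈ 2.449 → fails here (LHS ≠ RHS)
B. LHS = 125, RHS = 125 → holds here (LHS = RHS)
C. LHS = 35, RHS = 35 → holds here (LHS = RHS)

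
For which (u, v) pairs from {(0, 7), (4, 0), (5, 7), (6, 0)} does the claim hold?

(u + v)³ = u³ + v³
(0, 7), (4, 0), (6, 0)

Testing each pair:
(0, 7): LHS = 343, RHS = 343 → holds
(4, 0): LHS = 64, RHS = 64 → holds
(5, 7): LHS = 1728, RHS = 468 → fails
(6, 0): LHS = 216, RHS = 216 → holds

3 of 4 pairs satisfy the claim.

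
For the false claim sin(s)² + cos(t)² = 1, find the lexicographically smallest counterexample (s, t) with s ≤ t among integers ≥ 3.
Substituting (3, 4) into the claim:
LHS = sin(3)² + cos(4)² ≈ 0.4472
RHS = 1

Since LHS ≠ RHS, this pair disproves the claim, and no lexicographically smaller pair (s ≤ t, integers ≥ 3) does.

For instance (4, 7) is also a counterexample (LHS = cos(7)² + sin(4)² ≈ 1.141, RHS = 1), but it's lexicographically larger.

Answer: (s, t) = (3, 4)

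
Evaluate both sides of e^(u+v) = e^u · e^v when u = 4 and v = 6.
LHS = e^(4+6) = e^10 ≈ 22026.5
RHS = e^4 · e^6 = e^10 ≈ 22026.5

LHS = RHS: the two sides agree.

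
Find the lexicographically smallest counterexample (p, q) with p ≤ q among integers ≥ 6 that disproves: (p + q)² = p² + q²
Substituting (6, 6) into the claim:
LHS = (6 + 6)² = 144
RHS = 6² + 6² = 72

Since LHS ≠ RHS, this pair disproves the claim, and no lexicographically smaller pair (p ≤ q, integers ≥ 6) does.

For instance (8, 10) is also a counterexample (LHS = 324, RHS = 164), but it's lexicographically larger.

Answer: (p, q) = (6, 6)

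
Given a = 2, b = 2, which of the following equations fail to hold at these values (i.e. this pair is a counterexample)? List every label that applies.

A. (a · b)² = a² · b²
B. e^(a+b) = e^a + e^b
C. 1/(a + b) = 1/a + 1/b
B, C

Evaluating each claim at the given values:
A. LHS = 16, RHS = 16 → holds here (LHS = RHS)
B. LHS = e^4 ≈ 54.6, RHS = 2·e^2 ≈ 14.78 → fails here (LHS ≠ RHS)
C. LHS = 1/4, RHS = 1 → fails here (LHS ≠ RHS)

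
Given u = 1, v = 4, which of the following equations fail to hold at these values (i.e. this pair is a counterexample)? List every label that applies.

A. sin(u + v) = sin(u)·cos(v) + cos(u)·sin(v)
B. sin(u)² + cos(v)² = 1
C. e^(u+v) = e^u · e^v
Evaluating each claim at the given values:
A. LHS = sin(5) ≈ -0.9589, RHS = sin(1)·cos(4) + sin(4)·cos(1) ≈ -0.9589 → holds here (LHS = RHS)
B. LHS = cos(4)² + sin(1)² ≈ 1.135, RHS = 1 → fails here (LHS ≠ RHS)
C. LHS = e^5 ≈ 148.4, RHS = e^5 ≈ 148.4 → holds here (LHS = RHS)

Answer: B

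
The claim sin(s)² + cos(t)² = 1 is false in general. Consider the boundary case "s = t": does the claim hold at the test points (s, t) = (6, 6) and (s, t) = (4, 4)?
At (6, 6): LHS = sin(6)² + cos(6)² = 1, RHS = 1 → equal
At (4, 4): LHS = cos(4)² + sin(4)² = 1, RHS = 1 → equal

So the claim does hold at both of these boundary points, even though it is not an identity.

Answer: Yes, holds at both test points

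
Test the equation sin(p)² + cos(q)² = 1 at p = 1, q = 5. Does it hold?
Fails

Substituting p = 1, q = 5:

LHS = sin(1)² + cos(5)² ≈ 0.7885
RHS = 1

LHS ≠ RHS, so the equation does not hold at this point.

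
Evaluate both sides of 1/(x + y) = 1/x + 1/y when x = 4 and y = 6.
LHS = 1/(4 + 6) = 1/10
RHS = 1/4 + 1/6 = 5/12

LHS ≠ RHS, so the equation does not hold here.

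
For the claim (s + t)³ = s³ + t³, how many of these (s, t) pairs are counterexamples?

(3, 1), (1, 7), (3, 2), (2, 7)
Testing each pair:
(3, 1): LHS = 64, RHS = 28 → counterexample
(1, 7): LHS = 512, RHS = 344 → counterexample
(3, 2): LHS = 125, RHS = 35 → counterexample
(2, 7): LHS = 729, RHS = 351 → counterexample

That makes 4 counterexamples.

Answer: 4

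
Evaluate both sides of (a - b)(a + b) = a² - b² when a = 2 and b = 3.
LHS = (2 - 3)(2 + 3) = -5
RHS = 2² - 3² = -5

LHS = RHS: the two sides agree.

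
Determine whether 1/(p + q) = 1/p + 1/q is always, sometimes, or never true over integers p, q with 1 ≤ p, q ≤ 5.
The claim fails for every pair in the range. For instance at (p, q) = (4, 2): LHS = 1/6, RHS = 3/4.

Answer: Never true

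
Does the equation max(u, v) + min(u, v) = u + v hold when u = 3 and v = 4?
Holds

Substituting u = 3, v = 4:

LHS = max(3, 4) + min(3, 4) = 7
RHS = 3 + 4 = 7

LHS = RHS, so the equation holds at this point.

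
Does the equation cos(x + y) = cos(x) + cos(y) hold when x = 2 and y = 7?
Fails

Substituting x = 2, y = 7:

LHS = cos(2 + 7) = cos(9) ≈ -0.9111
RHS = cos(2) + cos(7) ≈ 0.3378

LHS ≠ RHS, so the equation does not hold at this point.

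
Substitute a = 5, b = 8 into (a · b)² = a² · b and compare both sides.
LHS = (5 · 8)² = 1600
RHS = 5² · 8 = 200

LHS ≠ RHS, so the equation does not hold here.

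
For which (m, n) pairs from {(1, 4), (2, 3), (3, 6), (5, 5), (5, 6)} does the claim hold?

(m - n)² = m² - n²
(5, 5)

Testing each pair:
(1, 4): LHS = 9, RHS = -15 → fails
(2, 3): LHS = 1, RHS = -5 → fails
(3, 6): LHS = 9, RHS = -27 → fails
(5, 5): LHS = 0, RHS = 0 → holds
(5, 6): LHS = 1, RHS = -11 → fails

1 of 5 pairs satisfies the claim.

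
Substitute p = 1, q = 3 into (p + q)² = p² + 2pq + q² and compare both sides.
LHS = (1 + 3)² = 16
RHS = 1² + 2·1·3 + 3² = 16

LHS = RHS: the two sides agree.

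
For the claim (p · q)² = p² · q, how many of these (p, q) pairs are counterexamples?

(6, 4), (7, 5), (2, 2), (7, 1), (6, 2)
Testing each pair:
(6, 4): LHS = 576, RHS = 144 → counterexample
(7, 5): LHS = 1225, RHS = 245 → counterexample
(2, 2): LHS = 16, RHS = 8 → counterexample
(7, 1): LHS = 49, RHS = 49 → satisfies claim
(6, 2): LHS = 144, RHS = 72 → counterexample

That makes 4 counterexamples.

Answer: 4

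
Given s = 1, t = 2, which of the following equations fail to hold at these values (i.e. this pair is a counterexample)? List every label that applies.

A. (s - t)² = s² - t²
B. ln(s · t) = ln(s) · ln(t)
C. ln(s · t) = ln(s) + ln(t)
A, B

Evaluating each claim at the given values:
A. LHS = 1, RHS = -3 → fails here (LHS ≠ RHS)
B. LHS = ln(2) ≈ 0.6931, RHS = 0 → fails here (LHS ≠ RHS)
C. LHS = ln(2) ≈ 0.6931, RHS = ln(2) ≈ 0.6931 → holds here (LHS = RHS)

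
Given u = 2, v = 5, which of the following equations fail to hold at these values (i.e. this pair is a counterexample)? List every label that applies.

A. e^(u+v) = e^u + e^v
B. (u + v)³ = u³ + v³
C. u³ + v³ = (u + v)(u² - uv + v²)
Evaluating each claim at the given values:
A. LHS = e^7 ≈ 1097, RHS = e^2 + e^5 ≈ 155.8 → fails here (LHS ≠ RHS)
B. LHS = 343, RHS = 133 → fails here (LHS ≠ RHS)
C. LHS = 133, RHS = 133 → holds here (LHS = RHS)

Answer: A, B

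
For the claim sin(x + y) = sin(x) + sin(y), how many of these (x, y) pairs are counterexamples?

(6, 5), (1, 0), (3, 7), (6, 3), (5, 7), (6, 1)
5

Testing each pair:
(6, 5): LHS = sin(11) ≈ -1, RHS = sin(5) + sin(6) ≈ -1.238 → counterexample
(1, 0): LHS = sin(1) ≈ 0.8415, RHS = sin(1) ≈ 0.8415 → satisfies claim
(3, 7): LHS = sin(10) ≈ -0.544, RHS = sin(3) + sin(7) ≈ 0.7981 → counterexample
(6, 3): LHS = sin(9) ≈ 0.4121, RHS = sin(6) + sin(3) ≈ -0.1383 → counterexample
(5, 7): LHS = sin(12) ≈ -0.5366, RHS = sin(5) + sin(7) ≈ -0.3019 → counterexample
(6, 1): LHS = sin(7) ≈ 0.657, RHS = sin(6) + sin(1) ≈ 0.5621 → counterexample

That makes 5 counterexamples.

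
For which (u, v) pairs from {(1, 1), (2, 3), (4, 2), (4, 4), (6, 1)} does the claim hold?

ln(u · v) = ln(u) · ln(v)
Testing each pair:
(1, 1): LHS = 0, RHS = 0 → holds
(2, 3): LHS = ln(6) ≈ 1.792, RHS = ln(2)·ln(3) ≈ 0.7615 → fails
(4, 2): LHS = ln(8) ≈ 2.079, RHS = ln(2)·ln(4) ≈ 0.9609 → fails
(4, 4): LHS = ln(16) ≈ 2.773, RHS = ln(4)² ≈ 1.922 → fails
(6, 1): LHS = ln(6) ≈ 1.792, RHS = 0 → fails

1 of 5 pairs satisfies the claim.

Answer: (1, 1)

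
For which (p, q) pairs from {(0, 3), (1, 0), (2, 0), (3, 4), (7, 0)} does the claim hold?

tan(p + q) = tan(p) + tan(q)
Testing each pair:
(0, 3): LHS = tan(3) ≈ -0.1425, RHS = tan(3) ≈ -0.1425 → holds
(1, 0): LHS = tan(1) ≈ 1.557, RHS = tan(1) ≈ 1.557 → holds
(2, 0): LHS = tan(2) ≈ -2.185, RHS = tan(2) ≈ -2.185 → holds
(3, 4): LHS = tan(7) ≈ 0.8714, RHS = tan(3) + tan(4) ≈ 1.015 → fails
(7, 0): LHS = tan(7) ≈ 0.8714, RHS = tan(7) ≈ 0.8714 → holds

4 of 5 pairs satisfy the claim.

Answer: (0, 3), (1, 0), (2, 0), (7, 0)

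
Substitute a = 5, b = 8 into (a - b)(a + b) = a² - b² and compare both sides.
LHS = (5 - 8)(5 + 8) = -39
RHS = 5² - 8² = -39

LHS = RHS: the two sides agree.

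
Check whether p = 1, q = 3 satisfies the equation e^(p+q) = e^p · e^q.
Holds

Substituting p = 1, q = 3:

LHS = e^(1+3) = e^4 ≈ 54.6
RHS = e^1 · e^3 = e^4 ≈ 54.6

LHS = RHS, so the equation holds at this point.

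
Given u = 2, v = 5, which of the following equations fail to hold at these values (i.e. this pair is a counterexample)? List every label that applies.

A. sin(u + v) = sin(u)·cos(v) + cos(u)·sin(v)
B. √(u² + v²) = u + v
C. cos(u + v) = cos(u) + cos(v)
Evaluating each claim at the given values:
A. LHS = sin(7) ≈ 0.657, RHS = sin(2)·cos(5) + sin(5)·cos(2) ≈ 0.657 → holds here (LHS = RHS)
B. LHS = √(29) ≈ 5.385, RHS = 7 → fails here (LHS ≠ RHS)
C. LHS = cos(7) ≈ 0.7539, RHS = cos(2) + cos(5) ≈ -0.1325 → fails here (LHS ≠ RHS)

Answer: B, C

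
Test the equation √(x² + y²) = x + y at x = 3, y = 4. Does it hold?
Substituting x = 3, y = 4:

LHS = √(3² + 4²) = 5
RHS = 3 + 4 = 7

LHS ≠ RHS, so the equation does not hold at this point.

Answer: Fails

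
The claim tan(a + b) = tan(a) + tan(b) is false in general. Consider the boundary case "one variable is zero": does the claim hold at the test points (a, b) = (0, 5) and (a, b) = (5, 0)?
Yes, holds at both test points

At (0, 5): LHS = tan(5) ≈ -3.381, RHS = tan(5) ≈ -3.381 → equal
At (5, 0): LHS = tan(5) ≈ -3.381, RHS = tan(5) ≈ -3.381 → equal

So the claim does hold at both of these boundary points, even though it is not an identity.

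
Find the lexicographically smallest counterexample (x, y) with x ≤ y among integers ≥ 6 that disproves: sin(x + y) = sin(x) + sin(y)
(x, y) = (6, 6)

Substituting (6, 6) into the claim:
LHS = sin(6 + 6) = sin(12) ≈ -0.5366
RHS = sin(6) + sin(6) = 2·sin(6) ≈ -0.5588

Since LHS ≠ RHS, this pair disproves the claim, and no lexicographically smaller pair (x ≤ y, integers ≥ 6) does.

For instance (6, 13) is also a counterexample (LHS = sin(19) ≈ 0.1499, RHS = sin(6) + sin(13) ≈ 0.1408), but it's lexicographically larger.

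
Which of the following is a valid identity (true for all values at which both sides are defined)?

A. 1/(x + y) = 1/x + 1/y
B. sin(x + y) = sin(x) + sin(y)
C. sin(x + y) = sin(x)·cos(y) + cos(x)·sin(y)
A: fails at (3, 7) — LHS = 1/10, RHS = 10/21.
B: fails at (1, 3) — LHS = sin(4) ≈ -0.7568, RHS = sin(3) + sin(1) ≈ 0.9826.
C: holds — e.g. at (1, 3), both sides equal sin(4) ≈ -0.7568.

Answer: C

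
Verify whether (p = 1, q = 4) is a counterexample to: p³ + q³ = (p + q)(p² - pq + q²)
No

Substituting p = 1, q = 4:
LHS = 1³ + 4³ = 65
RHS = (1 + 4)(1² - 1·4 + 4²) = 65

The sides agree, so this pair does not disprove the claim.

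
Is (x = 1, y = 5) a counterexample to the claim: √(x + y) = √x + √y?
Yes

Substituting x = 1, y = 5:
LHS = √(1 + 5) = √(6) ≈ 2.449
RHS = √1 + √5 = 1 + √(5) ≈ 3.236

Since LHS ≠ RHS, this pair disproves the claim.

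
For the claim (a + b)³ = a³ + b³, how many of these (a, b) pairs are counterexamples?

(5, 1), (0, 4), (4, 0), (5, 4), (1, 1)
3

Testing each pair:
(5, 1): LHS = 216, RHS = 126 → counterexample
(0, 4): LHS = 64, RHS = 64 → satisfies claim
(4, 0): LHS = 64, RHS = 64 → satisfies claim
(5, 4): LHS = 729, RHS = 189 → counterexample
(1, 1): LHS = 8, RHS = 2 → counterexample

That makes 3 counterexamples.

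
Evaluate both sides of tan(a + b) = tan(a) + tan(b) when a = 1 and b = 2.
LHS = tan(1 + 2) = tan(3) ≈ -0.1425
RHS = tan(1) + tan(2) ≈ -0.6276

LHS ≠ RHS (they differ by about 0.4851), so the equation does not hold here.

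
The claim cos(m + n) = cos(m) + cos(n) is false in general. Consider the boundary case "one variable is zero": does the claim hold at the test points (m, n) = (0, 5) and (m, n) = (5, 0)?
At (0, 5): LHS = cos(5) ≈ 0.2837 ≠ RHS = cos(5) + 1 ≈ 1.284
At (5, 0): LHS = cos(5) ≈ 0.2837 ≠ RHS = cos(5) + 1 ≈ 1.284

Answer: No, fails at both test points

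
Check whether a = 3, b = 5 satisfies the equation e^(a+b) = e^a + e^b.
Substituting a = 3, b = 5:

LHS = e^(3+5) = e^8 ≈ 2981
RHS = e^3 + e^5 ≈ 168.5

LHS ≠ RHS, so the equation does not hold at this point.

Answer: Fails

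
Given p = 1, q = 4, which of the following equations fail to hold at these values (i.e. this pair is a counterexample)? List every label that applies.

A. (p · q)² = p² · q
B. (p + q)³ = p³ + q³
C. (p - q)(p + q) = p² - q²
A, B

Evaluating each claim at the given values:
A. LHS = 16, RHS = 4 → fails here (LHS ≠ RHS)
B. LHS = 125, RHS = 65 → fails here (LHS ≠ RHS)
C. LHS = -15, RHS = -15 → holds here (LHS = RHS)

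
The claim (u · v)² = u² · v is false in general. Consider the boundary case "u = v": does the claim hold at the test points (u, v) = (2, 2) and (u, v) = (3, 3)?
No, fails at both test points

At (2, 2): LHS = 16 ≠ RHS = 8
At (3, 3): LHS = 81 ≠ RHS = 27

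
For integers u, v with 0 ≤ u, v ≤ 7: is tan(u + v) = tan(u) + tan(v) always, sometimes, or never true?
It holds at (u, v) = (2, 0) (both sides equal tan(2) ≈ -2.185), but fails at (u, v) = (1, 6) (LHS = tan(7) ≈ 0.8714, RHS = tan(6) + tan(1) ≈ 1.266).

Answer: Sometimes true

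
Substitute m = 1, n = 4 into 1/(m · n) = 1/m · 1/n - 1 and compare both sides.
LHS = 1/(1 · 4) = 1/4
RHS = 1/1 · 1/4 - 1 = -3/4

LHS ≠ RHS, so the equation does not hold here.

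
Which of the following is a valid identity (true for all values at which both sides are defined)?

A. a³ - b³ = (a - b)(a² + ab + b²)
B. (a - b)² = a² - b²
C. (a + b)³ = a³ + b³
A: holds — e.g. at (6, 7), both sides equal -127.
B: fails at (2, 7) — LHS = 25, RHS = -45.
C: fails at (2, 3) — LHS = 125, RHS = 35.

Answer: A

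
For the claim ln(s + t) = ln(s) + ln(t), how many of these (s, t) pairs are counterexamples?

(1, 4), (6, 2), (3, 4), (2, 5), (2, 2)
Testing each pair:
(1, 4): LHS = ln(5) ≈ 1.609, RHS = ln(4) ≈ 1.386 → counterexample
(6, 2): LHS = ln(8) ≈ 2.079, RHS = ln(2) + ln(6) ≈ 2.485 → counterexample
(3, 4): LHS = ln(7) ≈ 1.946, RHS = ln(3) + ln(4) ≈ 2.485 → counterexample
(2, 5): LHS = ln(7) ≈ 1.946, RHS = ln(2) + ln(5) ≈ 2.303 → counterexample
(2, 2): LHS = ln(4) ≈ 1.386, RHS = 2·ln(2) ≈ 1.386 → satisfies claim

That makes 4 counterexamples.

Answer: 4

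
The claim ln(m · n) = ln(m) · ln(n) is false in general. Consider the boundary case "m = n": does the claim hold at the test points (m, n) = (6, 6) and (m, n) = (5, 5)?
No, fails at both test points

At (6, 6): LHS = ln(36) ≈ 3.584 ≠ RHS = ln(6)² ≈ 3.21
At (5, 5): LHS = ln(25) ≈ 3.219 ≠ RHS = ln(5)² ≈ 2.59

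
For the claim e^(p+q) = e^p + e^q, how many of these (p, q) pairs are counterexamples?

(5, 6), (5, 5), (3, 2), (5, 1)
Testing each pair:
(5, 6): LHS = e^11 ≈ 59874.1, RHS = e^5 + e^6 ≈ 551.8 → counterexample
(5, 5): LHS = e^10 ≈ 22026.5, RHS = 2·e^5 ≈ 296.8 → counterexample
(3, 2): LHS = e^5 ≈ 148.4, RHS = e^2 + e^3 ≈ 27.47 → counterexample
(5, 1): LHS = e^6 ≈ 403.4, RHS = e + e^5 ≈ 151.1 → counterexample

That makes 4 counterexamples.

Answer: 4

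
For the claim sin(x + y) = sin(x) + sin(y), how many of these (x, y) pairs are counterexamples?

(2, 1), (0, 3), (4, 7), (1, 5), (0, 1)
Testing each pair:
(2, 1): LHS = sin(3) ≈ 0.1411, RHS = sin(1) + sin(2) ≈ 1.751 → counterexample
(0, 3): LHS = sin(3) ≈ 0.1411, RHS = sin(3) ≈ 0.1411 → satisfies claim
(4, 7): LHS = sin(11) ≈ -1, RHS = sin(4) + sin(7) ≈ -0.09982 → counterexample
(1, 5): LHS = sin(6) ≈ -0.2794, RHS = sin(5) + sin(1) ≈ -0.1175 → counterexample
(0, 1): LHS = sin(1) ≈ 0.8415, RHS = sin(1) ≈ 0.8415 → satisfies claim

That makes 3 counterexamples.

Answer: 3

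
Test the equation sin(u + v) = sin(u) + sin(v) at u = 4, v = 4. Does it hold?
Fails

Substituting u = 4, v = 4:

LHS = sin(4 + 4) = sin(8) ≈ 0.9894
RHS = sin(4) + sin(4) = 2·sin(4) ≈ -1.514

LHS ≠ RHS, so the equation does not hold at this point.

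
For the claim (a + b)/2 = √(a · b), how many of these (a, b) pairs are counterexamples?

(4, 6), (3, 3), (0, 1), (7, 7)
2

Testing each pair:
(4, 6): LHS = 5, RHS = 2·√(6) ≈ 4.899 → counterexample
(3, 3): LHS = 3, RHS = 3 → satisfies claim
(0, 1): LHS = 1/2, RHS = 0 → counterexample
(7, 7): LHS = 7, RHS = 7 → satisfies claim

That makes 2 counterexamples.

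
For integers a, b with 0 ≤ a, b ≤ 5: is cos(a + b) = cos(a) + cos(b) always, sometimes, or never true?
The claim fails for every pair in the range. For instance at (a, b) = (3, 5): LHS = cos(8) ≈ -0.1455, RHS = cos(3) + cos(5) ≈ -0.7063.

Answer: Never true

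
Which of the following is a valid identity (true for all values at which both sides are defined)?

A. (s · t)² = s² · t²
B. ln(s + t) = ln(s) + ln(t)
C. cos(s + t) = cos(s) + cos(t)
A

A: holds — e.g. at (1, 2), both sides equal 4.
B: fails at (3, 5) — LHS = ln(8) ≈ 2.079, RHS = ln(3) + ln(5) ≈ 2.708.
C: fails at (1, 5) — LHS = cos(6) ≈ 0.9602, RHS = cos(5) + cos(1) ≈ 0.824.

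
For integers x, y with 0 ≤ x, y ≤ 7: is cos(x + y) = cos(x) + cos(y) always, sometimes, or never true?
Never true

The claim fails for every pair in the range. For instance at (x, y) = (2, 3): LHS = cos(5) ≈ 0.2837, RHS = cos(3) + cos(2) ≈ -1.406.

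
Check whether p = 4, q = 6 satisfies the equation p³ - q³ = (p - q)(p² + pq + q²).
Substituting p = 4, q = 6:

LHS = 4³ - 6³ = -152
RHS = (4 - 6)(4² + 4·6 + 6²) = -152

LHS = RHS, so the equation holds at this point.

Answer: Holds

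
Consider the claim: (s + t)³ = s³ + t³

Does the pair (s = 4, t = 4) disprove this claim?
Yes

Substituting s = 4, t = 4:
LHS = (4 + 4)³ = 512
RHS = 4³ + 4³ = 128

Since LHS ≠ RHS, this pair disproves the claim.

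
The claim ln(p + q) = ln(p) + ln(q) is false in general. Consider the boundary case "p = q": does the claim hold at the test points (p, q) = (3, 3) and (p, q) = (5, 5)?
No, fails at both test points

At (3, 3): LHS = ln(6) ≈ 1.792 ≠ RHS = 2·ln(3) ≈ 2.197
At (5, 5): LHS = ln(10) ≈ 2.303 ≠ RHS = 2·ln(5) ≈ 3.219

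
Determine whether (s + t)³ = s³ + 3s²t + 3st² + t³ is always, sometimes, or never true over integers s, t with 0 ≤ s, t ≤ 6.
The identity holds for every pair in the range. For instance at (s, t) = (6, 6): both sides equal 1728.

Answer: Always true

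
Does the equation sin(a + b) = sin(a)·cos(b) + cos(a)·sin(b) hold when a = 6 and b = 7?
Substituting a = 6, b = 7:

LHS = sin(6 + 7) = sin(13) ≈ 0.4202
RHS = sin(6)·cos(7) + cos(6)·sin(7) = sin(6)·cos(7) + sin(7)·cos(6) ≈ 0.4202

LHS = RHS, so the equation holds at this point.

Answer: Holds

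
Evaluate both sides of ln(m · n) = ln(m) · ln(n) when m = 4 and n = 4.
LHS = ln(4 · 4) = ln(16) ≈ 2.773
RHS = ln(4) · ln(4) = ln(4)² ≈ 1.922

LHS ≠ RHS (they differ by about 0.8508), so the equation does not hold here.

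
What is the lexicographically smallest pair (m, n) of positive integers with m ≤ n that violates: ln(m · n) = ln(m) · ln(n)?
(m, n) = (1, 2)

Substituting (1, 2) into the claim:
LHS = ln(1 · 2) = ln(2) ≈ 0.6931
RHS = ln(1) · ln(2) = 0

Since LHS ≠ RHS, this pair disproves the claim, and no lexicographically smaller pair (m ≤ n, positive integers) does.

For instance (3, 3) is also a counterexample (LHS = ln(9) ≈ 2.197, RHS = ln(3)² ≈ 1.207), but it's lexicographically larger.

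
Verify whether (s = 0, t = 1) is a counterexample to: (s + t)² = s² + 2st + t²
No

Substituting s = 0, t = 1:
LHS = (0 + 1)² = 1
RHS = 0² + 2·0·1 + 1² = 1

The sides agree, so this pair does not disprove the claim.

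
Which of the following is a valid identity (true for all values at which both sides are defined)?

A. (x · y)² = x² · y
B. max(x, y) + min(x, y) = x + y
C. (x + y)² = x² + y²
A: fails at (3, 4) — LHS = 144, RHS = 36.
B: holds — e.g. at (2, 7), both sides equal 9.
C: fails at (1, 3) — LHS = 16, RHS = 10.

Answer: B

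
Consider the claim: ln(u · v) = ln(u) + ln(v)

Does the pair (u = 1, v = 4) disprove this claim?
Substituting u = 1, v = 4:
LHS = ln(1 · 4) = ln(4) ≈ 1.386
RHS = ln(1) + ln(4) = ln(4) ≈ 1.386

The sides agree, so this pair does not disprove the claim.

Answer: No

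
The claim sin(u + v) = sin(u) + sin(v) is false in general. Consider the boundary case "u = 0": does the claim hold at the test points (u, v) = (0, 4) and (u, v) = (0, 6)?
Yes, holds at both test points

At (0, 4): LHS = sin(4) ≈ -0.7568, RHS = sin(4) ≈ -0.7568 → equal
At (0, 6): LHS = sin(6) ≈ -0.2794, RHS = sin(6) ≈ -0.2794 → equal

So the claim does hold at both of these boundary points, even though it is not an identity.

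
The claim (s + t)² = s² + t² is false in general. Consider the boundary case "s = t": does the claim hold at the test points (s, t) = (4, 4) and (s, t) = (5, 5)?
No, fails at both test points

At (4, 4): LHS = 64 ≠ RHS = 32
At (5, 5): LHS = 100 ≠ RHS = 50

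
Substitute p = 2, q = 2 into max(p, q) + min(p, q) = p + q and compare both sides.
LHS = max(2, 2) + min(2, 2) = 4
RHS = 2 + 2 = 4

LHS = RHS: the two sides agree.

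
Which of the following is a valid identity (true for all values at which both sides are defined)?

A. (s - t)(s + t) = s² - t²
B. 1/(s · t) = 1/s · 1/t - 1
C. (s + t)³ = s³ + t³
A: holds — e.g. at (6, 7), both sides equal -13.
B: fails at (2, 4) — LHS = 1/8, RHS = -7/8.
C: fails at (3, 7) — LHS = 1000, RHS = 370.

Answer: A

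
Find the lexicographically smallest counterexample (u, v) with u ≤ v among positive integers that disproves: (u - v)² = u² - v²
Substituting (1, 2) into the claim:
LHS = (1 - 2)² = 1
RHS = 1² - 2² = -3

Since LHS ≠ RHS, this pair disproves the claim, and no lexicographically smaller pair (u ≤ v, positive integers) does.

For instance (1, 3) is also a counterexample (LHS = 4, RHS = -8), but it's lexicographically larger.

Answer: (u, v) = (1, 2)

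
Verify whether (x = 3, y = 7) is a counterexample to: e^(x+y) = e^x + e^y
Substituting x = 3, y = 7:
LHS = e^(3+7) = e^10 ≈ 22026.5
RHS = e^3 + e^7 ≈ 1117

Since LHS ≠ RHS, this pair disproves the claim.

Answer: Yes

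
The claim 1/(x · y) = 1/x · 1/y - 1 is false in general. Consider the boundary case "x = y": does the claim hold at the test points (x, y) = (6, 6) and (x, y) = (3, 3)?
At (6, 6): LHS = 1/36 ≠ RHS = -35/36
At (3, 3): LHS = 1/9 ≠ RHS = -8/9

Answer: No, fails at both test points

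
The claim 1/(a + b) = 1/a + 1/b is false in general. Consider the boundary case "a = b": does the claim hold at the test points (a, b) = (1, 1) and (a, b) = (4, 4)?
At (1, 1): LHS = 1/2 ≠ RHS = 2
At (4, 4): LHS = 1/8 ≠ RHS = 1/2

Answer: No, fails at both test points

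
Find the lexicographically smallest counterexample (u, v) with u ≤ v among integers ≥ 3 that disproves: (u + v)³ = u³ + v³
Substituting (3, 3) into the claim:
LHS = (3 + 3)³ = 216
RHS = 3³ + 3³ = 54

Since LHS ≠ RHS, this pair disproves the claim, and no lexicographically smaller pair (u ≤ v, integers ≥ 3) does.

For instance (7, 7) is also a counterexample (LHS = 2744, RHS = 686), but it's lexicographically larger.

Answer: (u, v) = (3, 3)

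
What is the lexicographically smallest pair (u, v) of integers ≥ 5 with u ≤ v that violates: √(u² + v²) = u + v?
Substituting (5, 5) into the claim:
LHS = √(5² + 5²) = 5·√(2) ≈ 7.071
RHS = 5 + 5 = 10

Since LHS ≠ RHS, this pair disproves the claim, and no lexicographically smaller pair (u ≤ v, integers ≥ 5) does.

For instance (5, 8) is also a counterexample (LHS = √(89) ≈ 9.434, RHS = 13), but it's lexicographically larger.

Answer: (u, v) = (5, 5)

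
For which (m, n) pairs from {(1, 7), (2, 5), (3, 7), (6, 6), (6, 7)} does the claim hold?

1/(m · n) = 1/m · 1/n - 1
Testing each pair:
(1, 7): LHS = 1/7, RHS = -6/7 → fails
(2, 5): LHS = 1/10, RHS = -9/10 → fails
(3, 7): LHS = 1/21, RHS = -20/21 → fails
(6, 6): LHS = 1/36, RHS = -35/36 → fails
(6, 7): LHS = 1/42, RHS = -41/42 → fails

No pair satisfies the claim.

Answer: None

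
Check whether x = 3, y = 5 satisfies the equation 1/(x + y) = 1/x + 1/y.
Substituting x = 3, y = 5:

LHS = 1/(3 + 5) = 1/8
RHS = 1/3 + 1/5 = 8/15

LHS ≠ RHS, so the equation does not hold at this point.

Answer: Fails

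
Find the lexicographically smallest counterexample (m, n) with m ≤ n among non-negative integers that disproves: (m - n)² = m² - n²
Substituting (0, 1) into the claim:
LHS = (0 - 1)² = 1
RHS = 0² - 1² = -1

Since LHS ≠ RHS, this pair disproves the claim, and no lexicographically smaller pair (m ≤ n, non-negative integers) does.

For instance (2, 7) is also a counterexample (LHS = 25, RHS = -45), but it's lexicographically larger.

Answer: (m, n) = (0, 1)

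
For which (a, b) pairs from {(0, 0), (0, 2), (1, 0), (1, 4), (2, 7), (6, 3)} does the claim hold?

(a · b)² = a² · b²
All pairs

Testing each pair:
(0, 0): LHS = 0, RHS = 0 → holds
(0, 2): LHS = 0, RHS = 0 → holds
(1, 0): LHS = 0, RHS = 0 → holds
(1, 4): LHS = 16, RHS = 16 → holds
(2, 7): LHS = 196, RHS = 196 → holds
(6, 3): LHS = 324, RHS = 324 → holds

Every pair satisfies the claim.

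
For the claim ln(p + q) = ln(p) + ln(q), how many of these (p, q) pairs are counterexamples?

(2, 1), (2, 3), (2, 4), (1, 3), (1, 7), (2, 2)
5

Testing each pair:
(2, 1): LHS = ln(3) ≈ 1.099, RHS = ln(2) ≈ 0.6931 → counterexample
(2, 3): LHS = ln(5) ≈ 1.609, RHS = ln(2) + ln(3) ≈ 1.792 → counterexample
(2, 4): LHS = ln(6) ≈ 1.792, RHS = ln(2) + ln(4) ≈ 2.079 → counterexample
(1, 3): LHS = ln(4) ≈ 1.386, RHS = ln(3) ≈ 1.099 → counterexample
(1, 7): LHS = ln(8) ≈ 2.079, RHS = ln(7) ≈ 1.946 → counterexample
(2, 2): LHS = ln(4) ≈ 1.386, RHS = 2·ln(2) ≈ 1.386 → satisfies claim

That makes 5 counterexamples.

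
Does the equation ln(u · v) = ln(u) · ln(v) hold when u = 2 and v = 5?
Substituting u = 2, v = 5:

LHS = ln(2 · 5) = ln(10) ≈ 2.303
RHS = ln(2) · ln(5) ≈ 1.116

LHS ≠ RHS, so the equation does not hold at this point.

Answer: Fails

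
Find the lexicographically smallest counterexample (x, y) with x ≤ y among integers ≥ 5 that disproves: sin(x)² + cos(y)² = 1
At (5, 5): both sides equal 1, so it holds there.

Substituting (5, 6) into the claim:
LHS = sin(5)² + cos(6)² ≈ 1.841
RHS = 1

Since LHS ≠ RHS, this pair disproves the claim, and no lexicographically smaller pair (x ≤ y, integers ≥ 5) does.

For instance (6, 12) is also a counterexample (LHS = sin(6)² + cos(12)² ≈ 0.7902, RHS = 1), but it's lexicographically larger.

Answer: (x, y) = (5, 6)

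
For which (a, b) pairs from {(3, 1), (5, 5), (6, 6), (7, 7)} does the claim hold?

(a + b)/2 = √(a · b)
(5, 5), (6, 6), (7, 7)

Testing each pair:
(3, 1): LHS = 2, RHS = √(3) ≈ 1.732 → fails
(5, 5): LHS = 5, RHS = 5 → holds
(6, 6): LHS = 6, RHS = 6 → holds
(7, 7): LHS = 7, RHS = 7 → holds

3 of 4 pairs satisfy the claim.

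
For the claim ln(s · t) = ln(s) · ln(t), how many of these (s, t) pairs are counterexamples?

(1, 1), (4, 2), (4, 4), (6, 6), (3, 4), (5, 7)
Testing each pair:
(1, 1): LHS = 0, RHS = 0 → satisfies claim
(4, 2): LHS = ln(8) ≈ 2.079, RHS = ln(2)·ln(4) ≈ 0.9609 → counterexample
(4, 4): LHS = ln(16) ≈ 2.773, RHS = ln(4)² ≈ 1.922 → counterexample
(6, 6): LHS = ln(36) ≈ 3.584, RHS = ln(6)² ≈ 3.21 → counterexample
(3, 4): LHS = ln(12) ≈ 2.485, RHS = ln(3)·ln(4) ≈ 1.523 → counterexample
(5, 7): LHS = ln(35) ≈ 3.555, RHS = ln(5)·ln(7) ≈ 3.132 → counterexample

That makes 5 counterexamples.

Answer: 5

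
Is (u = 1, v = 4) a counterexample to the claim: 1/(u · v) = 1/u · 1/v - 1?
Substituting u = 1, v = 4:
LHS = 1/(1 · 4) = 1/4
RHS = 1/1 · 1/4 - 1 = -3/4

Since LHS ≠ RHS, this pair disproves the claim.

Answer: Yes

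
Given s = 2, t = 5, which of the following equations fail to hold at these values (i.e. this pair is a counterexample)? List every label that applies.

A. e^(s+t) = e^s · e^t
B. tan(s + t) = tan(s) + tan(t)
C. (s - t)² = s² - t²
Evaluating each claim at the given values:
A. LHS = e^7 ≈ 1097, RHS = e^7 ≈ 1097 → holds here (LHS = RHS)
B. LHS = tan(7) ≈ 0.8714, RHS = tan(5) + tan(2) ≈ -5.566 → fails here (LHS ≠ RHS)
C. LHS = 9, RHS = -21 → fails here (LHS ≠ RHS)

Answer: B, C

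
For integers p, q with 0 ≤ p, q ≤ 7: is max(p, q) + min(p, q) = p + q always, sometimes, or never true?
The identity holds for every pair in the range. For instance at (p, q) = (2, 3): both sides equal 5.

Answer: Always true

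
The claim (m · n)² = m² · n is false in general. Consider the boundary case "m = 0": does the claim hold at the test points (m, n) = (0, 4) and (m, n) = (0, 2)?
Yes, holds at both test points

At (0, 4): LHS = 0, RHS = 0 → equal
At (0, 2): LHS = 0, RHS = 0 → equal

So the claim does hold at both of these boundary points, even though it is not an identity.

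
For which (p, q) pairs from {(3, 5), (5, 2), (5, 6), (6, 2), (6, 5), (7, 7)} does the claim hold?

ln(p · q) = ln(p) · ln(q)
None

Testing each pair:
(3, 5): LHS = ln(15) ≈ 2.708, RHS = ln(3)·ln(5) ≈ 1.768 → fails
(5, 2): LHS = ln(10) ≈ 2.303, RHS = ln(2)·ln(5) ≈ 1.116 → fails
(5, 6): LHS = ln(30) ≈ 3.401, RHS = ln(5)·ln(6) ≈ 2.884 → fails
(6, 2): LHS = ln(12) ≈ 2.485, RHS = ln(2)·ln(6) ≈ 1.242 → fails
(6, 5): LHS = ln(30) ≈ 3.401, RHS = ln(5)·ln(6) ≈ 2.884 → fails
(7, 7): LHS = ln(49) ≈ 3.892, RHS = ln(7)² ≈ 3.787 → fails

No pair satisfies the claim.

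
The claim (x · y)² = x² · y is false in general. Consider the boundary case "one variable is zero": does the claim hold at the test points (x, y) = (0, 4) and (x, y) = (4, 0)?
Yes, holds at both test points

At (0, 4): LHS = 0, RHS = 0 → equal
At (4, 0): LHS = 0, RHS = 0 → equal

So the claim does hold at both of these boundary points, even though it is not an identity.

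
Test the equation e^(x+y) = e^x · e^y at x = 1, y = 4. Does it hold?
Substituting x = 1, y = 4:

LHS = e^(1+4) = e^5 ≈ 148.4
RHS = e^1 · e^4 = e^5 ≈ 148.4

LHS = RHS, so the equation holds at this point.

Answer: Holds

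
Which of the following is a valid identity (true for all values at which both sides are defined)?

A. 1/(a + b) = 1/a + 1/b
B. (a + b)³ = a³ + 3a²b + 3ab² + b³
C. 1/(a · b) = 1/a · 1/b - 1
B

A: fails at (4, 4) — LHS = 1/8, RHS = 1/2.
B: holds — e.g. at (3, 3), both sides equal 216.
C: fails at (3, 5) — LHS = 1/15, RHS = -14/15.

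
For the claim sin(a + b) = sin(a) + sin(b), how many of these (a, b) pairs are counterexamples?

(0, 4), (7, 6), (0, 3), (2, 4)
2

Testing each pair:
(0, 4): LHS = sin(4) ≈ -0.7568, RHS = sin(4) ≈ -0.7568 → satisfies claim
(7, 6): LHS = sin(13) ≈ 0.4202, RHS = sin(6) + sin(7) ≈ 0.3776 → counterexample
(0, 3): LHS = sin(3) ≈ 0.1411, RHS = sin(3) ≈ 0.1411 → satisfies claim
(2, 4): LHS = sin(6) ≈ -0.2794, RHS = sin(4) + sin(2) ≈ 0.1525 → counterexample

That makes 2 counterexamples.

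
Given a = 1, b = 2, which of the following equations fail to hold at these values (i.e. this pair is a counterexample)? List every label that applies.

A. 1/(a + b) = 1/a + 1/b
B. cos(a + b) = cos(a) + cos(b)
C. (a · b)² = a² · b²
A, B

Evaluating each claim at the given values:
A. LHS = 1/3, RHS = 3/2 → fails here (LHS ≠ RHS)
B. LHS = cos(3) ≈ -0.99, RHS = cos(2) + cos(1) ≈ 0.1242 → fails here (LHS ≠ RHS)
C. LHS = 4, RHS = 4 → holds here (LHS = RHS)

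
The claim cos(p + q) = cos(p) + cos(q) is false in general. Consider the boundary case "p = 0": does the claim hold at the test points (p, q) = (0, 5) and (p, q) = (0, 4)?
No, fails at both test points

At (0, 5): LHS = cos(5) ≈ 0.2837 ≠ RHS = cos(5) + 1 ≈ 1.284
At (0, 4): LHS = cos(4) ≈ -0.6536 ≠ RHS = cos(4) + 1 ≈ 0.3464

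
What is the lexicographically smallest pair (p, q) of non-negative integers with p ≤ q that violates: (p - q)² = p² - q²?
At (0, 0): both sides equal 0, so it holds there.

Substituting (0, 1) into the claim:
LHS = (0 - 1)² = 1
RHS = 0² - 1² = -1

Since LHS ≠ RHS, this pair disproves the claim, and no lexicographically smaller pair (p ≤ q, non-negative integers) does.

For instance (1, 5) is also a counterexample (LHS = 16, RHS = -24), but it's lexicographically larger.

Answer: (p, q) = (0, 1)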